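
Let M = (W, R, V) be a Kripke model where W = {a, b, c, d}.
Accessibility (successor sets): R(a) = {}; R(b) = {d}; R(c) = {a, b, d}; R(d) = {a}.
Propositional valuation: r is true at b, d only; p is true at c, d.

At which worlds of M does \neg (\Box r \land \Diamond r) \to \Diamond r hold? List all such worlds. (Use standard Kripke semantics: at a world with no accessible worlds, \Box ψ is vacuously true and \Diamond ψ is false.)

Let φ = \neg (\Box r \land \Diamond r) \to \Diamond r. Evaluate φ at each world:
  a (successors ∅): φ is false.
  b (successors {d}): φ is true.
  c (successors {a, b, d}): φ is true.
  d (successors {a}): φ is false.
For instance, at c:
  At c: \neg (\Box r \land \Diamond r) is true, \Diamond r is true, so \neg (\Box r \land \Diamond r) \to \Diamond r is true.
    At c: \Box r \land \Diamond r is false, so \neg (\Box r \land \Diamond r) is true.
      At c: \Box r is false, \Diamond r is true, so \Box r \land \Diamond r is false.
    At c: \Diamond r requires r at some successor in {a, b, d}.
      r holds at b, so \Diamond r is true at c.
Satisfying worlds: {b, c}

b, c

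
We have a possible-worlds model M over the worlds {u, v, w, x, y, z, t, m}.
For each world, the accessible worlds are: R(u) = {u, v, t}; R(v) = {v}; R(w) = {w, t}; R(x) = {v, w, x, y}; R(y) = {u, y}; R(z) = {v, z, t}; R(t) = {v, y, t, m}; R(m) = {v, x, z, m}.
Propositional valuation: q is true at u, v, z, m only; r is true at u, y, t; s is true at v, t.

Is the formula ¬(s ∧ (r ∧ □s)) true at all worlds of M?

Recall that □ψ holds at a world iff ψ holds at every accessible world, and ◇ψ holds iff ψ holds at some accessible world.
Let φ = ¬(s ∧ (r ∧ □s)). Evaluate φ at each world:
  u (successors {u, v, t}): φ is true.
  v (successors {v}): φ is true.
  w (successors {w, t}): φ is true.
  x (successors {v, w, x, y}): φ is true.
  y (successors {u, y}): φ is true.
  z (successors {v, z, t}): φ is true.
  t (successors {v, y, t, m}): φ is true.
  m (successors {v, x, z, m}): φ is true.
For instance, at v:
  At v: s ∧ (r ∧ □s) is false, so ¬(s ∧ (r ∧ □s)) is true.
    At v: s is true, r ∧ □s is false, so s ∧ (r ∧ □s) is false.
      At v: r is false, □s is true, so r ∧ □s is false.

Yes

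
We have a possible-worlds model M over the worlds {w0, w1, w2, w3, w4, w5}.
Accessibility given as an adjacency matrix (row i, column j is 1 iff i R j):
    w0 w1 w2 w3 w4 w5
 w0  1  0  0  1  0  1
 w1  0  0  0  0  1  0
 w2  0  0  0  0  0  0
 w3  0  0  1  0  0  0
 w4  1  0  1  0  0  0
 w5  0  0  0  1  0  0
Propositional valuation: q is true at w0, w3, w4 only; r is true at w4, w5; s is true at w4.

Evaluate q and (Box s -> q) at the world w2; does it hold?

Recall that Box ψ holds at a world iff ψ holds at every accessible world, and Dia ψ holds iff ψ holds at some accessible world.
At w2: q is false, Box s -> q is false, so q and (Box s -> q) is false.
  At w2: Box s is true, q is false, so Box s -> q is false.
    At w2: no accessible worlds, so Box s holds vacuously.

No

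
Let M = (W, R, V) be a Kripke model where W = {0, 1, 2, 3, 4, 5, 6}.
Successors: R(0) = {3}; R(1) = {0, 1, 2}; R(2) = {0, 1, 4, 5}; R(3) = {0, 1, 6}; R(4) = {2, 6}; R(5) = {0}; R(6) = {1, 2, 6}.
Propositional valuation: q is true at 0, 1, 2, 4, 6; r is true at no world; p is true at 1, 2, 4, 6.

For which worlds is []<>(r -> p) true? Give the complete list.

0, 1, 2, 3, 4, 5, 6

Let φ = []<>(r -> p). Evaluate φ at each world:
  0 (successors {3}): φ is true.
  1 (successors {0, 1, 2}): φ is true.
  2 (successors {0, 1, 4, 5}): φ is true.
  3 (successors {0, 1, 6}): φ is true.
  4 (successors {2, 6}): φ is true.
  5 (successors {0}): φ is true.
  6 (successors {1, 2, 6}): φ is true.
For instance, at 6:
  At 6: []<>(r -> p) requires <>(r -> p) at every successor {1, 2, 6}.
      At 1: <>(r -> p) requires r -> p at some successor in {0, 1, 2}.
        r -> p holds at 0, so <>(r -> p) is true at 1.
      At 2: <>(r -> p) requires r -> p at some successor in {0, 1, 4, 5}.
        r -> p holds at 0, so <>(r -> p) is true at 2.
      At 6: <>(r -> p) requires r -> p at some successor in {1, 2, 6}.
        r -> p holds at 1, so <>(r -> p) is true at 6.
  So []<>(r -> p) is true at 6.
Satisfying worlds: {0, 1, 2, 3, 4, 5, 6}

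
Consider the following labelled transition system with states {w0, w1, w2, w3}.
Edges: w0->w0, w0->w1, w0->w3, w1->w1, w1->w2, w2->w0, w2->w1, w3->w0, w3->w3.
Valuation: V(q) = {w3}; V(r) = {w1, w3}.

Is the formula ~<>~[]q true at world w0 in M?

No

At w0: <>~[]q is true, so ~<>~[]q is false.
  At w0: <>~[]q requires ~[]q at some successor in {w0, w1, w3}.
    ~[]q holds at w0, so <>~[]q is true at w0.
      At w0: []q is false, so ~[]q is true.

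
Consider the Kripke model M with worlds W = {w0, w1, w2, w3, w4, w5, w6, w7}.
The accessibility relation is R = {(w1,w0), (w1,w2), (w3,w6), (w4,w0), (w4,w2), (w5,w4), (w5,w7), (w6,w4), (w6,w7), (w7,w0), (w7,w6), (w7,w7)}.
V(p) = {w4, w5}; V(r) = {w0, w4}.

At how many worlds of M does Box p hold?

Recall that Box ψ holds at a world iff ψ holds at every accessible world, and Dia ψ holds iff ψ holds at some accessible world.
Let φ = Box p. Evaluate φ at each world:
  w0 (successors ∅): φ is true.
  w1 (successors {w0, w2}): φ is false.
  w2 (successors ∅): φ is true.
  w3 (successors {w6}): φ is false.
  w4 (successors {w0, w2}): φ is false.
  w5 (successors {w4, w7}): φ is false.
  w6 (successors {w4, w7}): φ is false.
  w7 (successors {w0, w6, w7}): φ is false.
For instance, at w4:
  At w4: Box p requires p at every successor {w0, w2}.
    p fails at w0, so Box p is false at w4.
Satisfying worlds: {w0, w2}

2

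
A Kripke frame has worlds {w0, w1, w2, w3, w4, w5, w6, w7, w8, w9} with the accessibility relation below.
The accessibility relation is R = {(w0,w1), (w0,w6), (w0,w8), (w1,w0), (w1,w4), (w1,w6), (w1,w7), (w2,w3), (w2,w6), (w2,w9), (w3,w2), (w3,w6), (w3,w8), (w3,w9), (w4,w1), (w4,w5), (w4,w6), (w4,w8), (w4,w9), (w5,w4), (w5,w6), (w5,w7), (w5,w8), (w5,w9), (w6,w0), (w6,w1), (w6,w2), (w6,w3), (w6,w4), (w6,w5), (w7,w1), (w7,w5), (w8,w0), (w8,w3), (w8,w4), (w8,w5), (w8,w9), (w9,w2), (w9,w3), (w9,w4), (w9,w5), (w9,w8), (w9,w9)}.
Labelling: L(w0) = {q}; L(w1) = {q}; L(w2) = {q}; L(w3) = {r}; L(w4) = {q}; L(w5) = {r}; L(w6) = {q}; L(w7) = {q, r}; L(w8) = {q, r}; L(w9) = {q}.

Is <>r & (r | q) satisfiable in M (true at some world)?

Yes

Let φ = <>r & (r | q). Evaluate φ at each world:
  w0 (successors {w1, w6, w8}): φ is true.
  w1 (successors {w0, w4, w6, w7}): φ is true.
  w2 (successors {w3, w6, w9}): φ is true.
  w3 (successors {w2, w6, w8, w9}): φ is true.
  w4 (successors {w1, w5, w6, w8, w9}): φ is true.
  w5 (successors {w4, w6, w7, w8, w9}): φ is true.
  w6 (successors {w0, w1, w2, w3, w4, w5}): φ is true.
  w7 (successors {w1, w5}): φ is true.
  w8 (successors {w0, w3, w4, w5, w9}): φ is true.
  w9 (successors {w2, w3, w4, w5, w8, w9}): φ is true.
Detail at w0 (witness):
  At w0: <>r is true, r | q is true, so <>r & (r | q) is true.
    At w0: <>r requires r at some successor in {w1, w6, w8}.
      r holds at w8, so <>r is true at w0.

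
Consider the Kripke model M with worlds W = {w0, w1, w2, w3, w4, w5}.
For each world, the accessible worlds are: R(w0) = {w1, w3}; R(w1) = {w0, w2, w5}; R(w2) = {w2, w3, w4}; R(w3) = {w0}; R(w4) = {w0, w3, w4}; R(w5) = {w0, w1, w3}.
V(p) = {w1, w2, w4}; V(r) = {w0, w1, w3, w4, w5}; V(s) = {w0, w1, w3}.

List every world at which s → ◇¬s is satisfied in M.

Let φ = s → ◇¬s. Evaluate φ at each world:
  w0 (successors {w1, w3}): φ is false.
  w1 (successors {w0, w2, w5}): φ is true.
  w2 (successors {w2, w3, w4}): φ is true.
  w3 (successors {w0}): φ is false.
  w4 (successors {w0, w3, w4}): φ is true.
  w5 (successors {w0, w1, w3}): φ is true.
For instance, at w3:
  At w3: s is true, ◇¬s is false, so s → ◇¬s is false.
    At w3: ◇¬s requires ¬s at some successor in {w0}.
      At w0: ¬s is false.
    So ◇¬s is false at w3.
Satisfying worlds: {w1, w2, w4, w5}

w1, w2, w4, w5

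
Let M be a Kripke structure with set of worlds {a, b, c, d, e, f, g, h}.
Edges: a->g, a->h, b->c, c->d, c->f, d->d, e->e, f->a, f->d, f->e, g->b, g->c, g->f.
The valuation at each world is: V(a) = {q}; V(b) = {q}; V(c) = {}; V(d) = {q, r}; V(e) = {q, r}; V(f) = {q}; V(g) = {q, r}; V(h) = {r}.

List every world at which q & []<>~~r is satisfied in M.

Let φ = q & []<>~~r. Evaluate φ at each world:
  a (successors {g, h}): φ is false.
  b (successors {c}): φ is true.
  c (successors {d, f}): φ is false.
  d (successors {d}): φ is true.
  e (successors {e}): φ is true.
  f (successors {a, d, e}): φ is true.
  g (successors {b, c, f}): φ is false.
  h (successors ∅): φ is false.
For instance, at g:
  At g: q is true, []<>~~r is false, so q & []<>~~r is false.
    At g: []<>~~r requires <>~~r at every successor {b, c, f}.
      <>~~r fails at b, so []<>~~r is false at g.
Satisfying worlds: {b, d, e, f}

b, d, e, f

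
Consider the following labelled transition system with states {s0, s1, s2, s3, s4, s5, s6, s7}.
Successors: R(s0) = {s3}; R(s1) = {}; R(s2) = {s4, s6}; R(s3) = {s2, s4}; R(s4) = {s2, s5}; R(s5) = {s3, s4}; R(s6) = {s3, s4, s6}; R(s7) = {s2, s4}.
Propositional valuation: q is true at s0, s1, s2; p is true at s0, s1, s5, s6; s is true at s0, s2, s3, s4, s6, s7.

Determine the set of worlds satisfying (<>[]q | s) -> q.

Recall that []ψ holds at a world iff ψ holds at every accessible world, and <>ψ holds iff ψ holds at some accessible world.
Let φ = (<>[]q | s) -> q. Evaluate φ at each world:
  s0 (successors {s3}): φ is true.
  s1 (successors ∅): φ is true.
  s2 (successors {s4, s6}): φ is true.
  s3 (successors {s2, s4}): φ is false.
  s4 (successors {s2, s5}): φ is false.
  s5 (successors {s3, s4}): φ is true.
  s6 (successors {s3, s4, s6}): φ is false.
  s7 (successors {s2, s4}): φ is false.
For instance, at s5:
  At s5: <>[]q | s is false, q is false, so (<>[]q | s) -> q is true.
    At s5: <>[]q is false, s is false, so <>[]q | s is false.
      At s5: <>[]q requires []q at some successor in {s3, s4}.
        At s3: []q is false.
        At s4: []q is false.
      So <>[]q is false at s5.
Satisfying worlds: {s0, s1, s2, s5}

s0, s1, s2, s5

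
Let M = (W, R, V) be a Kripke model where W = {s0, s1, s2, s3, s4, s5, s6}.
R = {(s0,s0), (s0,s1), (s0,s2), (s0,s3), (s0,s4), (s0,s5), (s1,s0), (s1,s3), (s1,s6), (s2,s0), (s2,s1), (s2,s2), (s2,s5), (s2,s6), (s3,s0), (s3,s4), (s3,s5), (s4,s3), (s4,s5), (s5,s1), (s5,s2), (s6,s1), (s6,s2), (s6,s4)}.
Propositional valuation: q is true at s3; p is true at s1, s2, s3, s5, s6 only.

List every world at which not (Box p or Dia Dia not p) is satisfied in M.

Recall that Box ψ holds at a world iff ψ holds at every accessible world, and Dia ψ holds iff ψ holds at some accessible world.
Let φ = not (Box p or Dia Dia not p). Evaluate φ at each world:
  s0 (successors {s0, s1, s2, s3, s4, s5}): φ is false.
  s1 (successors {s0, s3, s6}): φ is false.
  s2 (successors {s0, s1, s2, s5, s6}): φ is false.
  s3 (successors {s0, s4, s5}): φ is false.
  s4 (successors {s3, s5}): φ is false.
  s5 (successors {s1, s2}): φ is false.
  s6 (successors {s1, s2, s4}): φ is false.
For instance, at s6:
  At s6: Box p or Dia Dia not p is true, so not (Box p or Dia Dia not p) is false.
    At s6: Box p is false, Dia Dia not p is true, so Box p or Dia Dia not p is true.
      At s6: Box p requires p at every successor {s1, s2, s4}.
        p fails at s4, so Box p is false at s6.
      At s6: Dia Dia not p requires Dia not p at some successor in {s1, s2, s4}.
        Dia not p holds at s1, so Dia Dia not p is true at s6.
Satisfying worlds: none.

none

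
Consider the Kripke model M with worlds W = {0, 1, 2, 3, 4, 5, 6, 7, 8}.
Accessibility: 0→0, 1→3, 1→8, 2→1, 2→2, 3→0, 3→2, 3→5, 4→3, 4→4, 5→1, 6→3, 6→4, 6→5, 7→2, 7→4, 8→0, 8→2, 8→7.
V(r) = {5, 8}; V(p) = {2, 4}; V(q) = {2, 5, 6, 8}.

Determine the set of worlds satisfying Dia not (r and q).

Let φ = Dia not (r and q). Evaluate φ at each world:
  0 (successors {0}): φ is true.
  1 (successors {3, 8}): φ is true.
  2 (successors {1, 2}): φ is true.
  3 (successors {0, 2, 5}): φ is true.
  4 (successors {3, 4}): φ is true.
  5 (successors {1}): φ is true.
  6 (successors {3, 4, 5}): φ is true.
  7 (successors {2, 4}): φ is true.
  8 (successors {0, 2, 7}): φ is true.
For instance, at 5:
  At 5: Dia not (r and q) requires not (r and q) at some successor in {1}.
    not (r and q) holds at 1, so Dia not (r and q) is true at 5.
Satisfying worlds: {0, 1, 2, 3, 4, 5, 6, 7, 8}

0, 1, 2, 3, 4, 5, 6, 7, 8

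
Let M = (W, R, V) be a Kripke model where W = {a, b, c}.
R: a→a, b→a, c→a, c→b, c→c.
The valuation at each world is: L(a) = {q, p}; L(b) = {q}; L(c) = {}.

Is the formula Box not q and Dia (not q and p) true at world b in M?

No

At b: Box not q is false, Dia (not q and p) is false, so Box not q and Dia (not q and p) is false.
  At b: Box not q requires not q at every successor {a}.
    not q fails at a, so Box not q is false at b.
  At b: Dia (not q and p) requires not q and p at some successor in {a}.
    At a: not q and p is false.
  So Dia (not q and p) is false at b.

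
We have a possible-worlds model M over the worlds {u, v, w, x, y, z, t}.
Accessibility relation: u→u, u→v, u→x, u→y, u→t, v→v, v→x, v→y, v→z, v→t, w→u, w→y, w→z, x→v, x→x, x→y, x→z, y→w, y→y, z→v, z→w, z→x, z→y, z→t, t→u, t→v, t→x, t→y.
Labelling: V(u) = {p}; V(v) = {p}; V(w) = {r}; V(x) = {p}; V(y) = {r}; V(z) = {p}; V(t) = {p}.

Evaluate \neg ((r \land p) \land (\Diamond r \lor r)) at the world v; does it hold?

Yes

At v: (r \land p) \land (\Diamond r \lor r) is false, so \neg ((r \land p) \land (\Diamond r \lor r)) is true.
  At v: r \land p is false, \Diamond r \lor r is true, so (r \land p) \land (\Diamond r \lor r) is false.
    At v: \Diamond r is true, r is false, so \Diamond r \lor r is true.
      At v: \Diamond r requires r at some successor in {v, x, y, z, t}.
        r holds at y, so \Diamond r is true at v.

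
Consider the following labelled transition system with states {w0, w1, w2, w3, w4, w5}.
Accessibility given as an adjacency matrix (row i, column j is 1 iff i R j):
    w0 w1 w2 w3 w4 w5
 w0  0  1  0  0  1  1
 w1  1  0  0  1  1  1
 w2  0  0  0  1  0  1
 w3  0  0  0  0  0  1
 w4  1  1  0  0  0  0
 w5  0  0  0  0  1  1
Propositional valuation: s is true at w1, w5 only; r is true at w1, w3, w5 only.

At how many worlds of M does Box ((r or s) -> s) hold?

Recall that Box ψ holds at a world iff ψ holds at every accessible world, and Dia ψ holds iff ψ holds at some accessible world.
Let φ = Box ((r or s) -> s). Evaluate φ at each world:
  w0 (successors {w1, w4, w5}): φ is true.
  w1 (successors {w0, w3, w4, w5}): φ is false.
  w2 (successors {w3, w5}): φ is false.
  w3 (successors {w5}): φ is true.
  w4 (successors {w0, w1}): φ is true.
  w5 (successors {w4, w5}): φ is true.
For instance, at w2:
  At w2: Box ((r or s) -> s) requires (r or s) -> s at every successor {w3, w5}.
    (r or s) -> s fails at w3, so Box ((r or s) -> s) is false at w2.
Satisfying worlds: {w0, w3, w4, w5}

4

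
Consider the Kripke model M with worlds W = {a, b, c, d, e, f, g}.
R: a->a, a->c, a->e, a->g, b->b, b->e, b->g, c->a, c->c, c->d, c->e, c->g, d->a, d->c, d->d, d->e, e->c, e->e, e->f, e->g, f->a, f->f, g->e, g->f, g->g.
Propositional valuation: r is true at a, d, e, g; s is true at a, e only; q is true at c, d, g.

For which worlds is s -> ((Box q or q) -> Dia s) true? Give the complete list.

a, b, c, d, e, f, g

Let φ = s -> ((Box q or q) -> Dia s). Evaluate φ at each world:
  a (successors {a, c, e, g}): φ is true.
  b (successors {b, e, g}): φ is true.
  c (successors {a, c, d, e, g}): φ is true.
  d (successors {a, c, d, e}): φ is true.
  e (successors {c, e, f, g}): φ is true.
  f (successors {a, f}): φ is true.
  g (successors {e, f, g}): φ is true.
For instance, at g:
  At g: s is false, (Box q or q) -> Dia s is true, so s -> ((Box q or q) -> Dia s) is true.
    At g: Box q or q is true, Dia s is true, so (Box q or q) -> Dia s is true.
      At g: Box q is false, q is true, so Box q or q is true.
      At g: Dia s requires s at some successor in {e, f, g}.
        s holds at e, so Dia s is true at g.
Satisfying worlds: {a, b, c, d, e, f, g}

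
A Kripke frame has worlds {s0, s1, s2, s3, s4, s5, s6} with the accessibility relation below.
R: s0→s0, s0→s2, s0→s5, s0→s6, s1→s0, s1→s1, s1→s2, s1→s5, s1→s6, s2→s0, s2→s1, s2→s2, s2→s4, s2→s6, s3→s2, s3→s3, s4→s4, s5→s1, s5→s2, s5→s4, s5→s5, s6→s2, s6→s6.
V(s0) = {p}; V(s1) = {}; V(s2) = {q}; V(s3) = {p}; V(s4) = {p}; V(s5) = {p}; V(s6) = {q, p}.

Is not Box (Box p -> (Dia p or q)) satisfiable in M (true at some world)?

Let φ = not Box (Box p -> (Dia p or q)). Evaluate φ at each world:
  s0 (successors {s0, s2, s5, s6}): φ is false.
  s1 (successors {s0, s1, s2, s5, s6}): φ is false.
  s2 (successors {s0, s1, s2, s4, s6}): φ is false.
  s3 (successors {s2, s3}): φ is false.
  s4 (successors {s4}): φ is false.
  s5 (successors {s1, s2, s4, s5}): φ is false.
  s6 (successors {s2, s6}): φ is false.
For instance, at s4:
  At s4: Box (Box p -> (Dia p or q)) is true, so not Box (Box p -> (Dia p or q)) is false.
    At s4: Box (Box p -> (Dia p or q)) requires Box p -> (Dia p or q) at every successor {s4}.
      At s4: Box p -> (Dia p or q) is true.
    So Box (Box p -> (Dia p or q)) is true at s4.

No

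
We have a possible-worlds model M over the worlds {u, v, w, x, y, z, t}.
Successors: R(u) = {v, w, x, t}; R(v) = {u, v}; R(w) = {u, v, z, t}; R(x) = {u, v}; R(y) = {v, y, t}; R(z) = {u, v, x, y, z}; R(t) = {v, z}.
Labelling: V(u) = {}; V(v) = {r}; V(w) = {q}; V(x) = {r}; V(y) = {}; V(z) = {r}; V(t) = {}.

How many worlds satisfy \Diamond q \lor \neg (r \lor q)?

Let φ = \Diamond q \lor \neg (r \lor q). Evaluate φ at each world:
  u (successors {v, w, x, t}): φ is true.
  v (successors {u, v}): φ is false.
  w (successors {u, v, z, t}): φ is false.
  x (successors {u, v}): φ is false.
  y (successors {v, y, t}): φ is true.
  z (successors {u, v, x, y, z}): φ is false.
  t (successors {v, z}): φ is true.
For instance, at v:
  At v: \Diamond q is false, \neg (r \lor q) is false, so \Diamond q \lor \neg (r \lor q) is false.
    At v: \Diamond q requires q at some successor in {u, v}.
      At u: q is false.
      At v: q is false.
    So \Diamond q is false at v.
Satisfying worlds: {u, y, t}

3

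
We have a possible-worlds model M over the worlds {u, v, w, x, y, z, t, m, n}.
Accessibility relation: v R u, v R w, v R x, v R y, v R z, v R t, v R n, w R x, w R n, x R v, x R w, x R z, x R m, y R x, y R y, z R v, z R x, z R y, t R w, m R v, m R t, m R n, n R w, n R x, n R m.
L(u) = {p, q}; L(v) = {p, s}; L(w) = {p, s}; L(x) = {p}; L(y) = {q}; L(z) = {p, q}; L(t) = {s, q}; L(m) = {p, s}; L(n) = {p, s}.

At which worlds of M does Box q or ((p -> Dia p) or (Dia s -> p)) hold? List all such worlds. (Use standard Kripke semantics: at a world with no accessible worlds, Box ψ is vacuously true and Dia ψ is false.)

Let φ = Box q or ((p -> Dia p) or (Dia s -> p)). Evaluate φ at each world:
  u (successors ∅): φ is true.
  v (successors {u, w, x, y, z, t, n}): φ is true.
  w (successors {x, n}): φ is true.
  x (successors {v, w, z, m}): φ is true.
  y (successors {x, y}): φ is true.
  z (successors {v, x, y}): φ is true.
  t (successors {w}): φ is true.
  m (successors {v, t, n}): φ is true.
  n (successors {w, x, m}): φ is true.
For instance, at z:
  At z: Box q is false, (p -> Dia p) or (Dia s -> p) is true, so Box q or ((p -> Dia p) or (Dia s -> p)) is true.
    At z: Box q requires q at every successor {v, x, y}.
      q fails at v, so Box q is false at z.
    At z: p -> Dia p is true, Dia s -> p is true, so (p -> Dia p) or (Dia s -> p) is true.
      At z: p is true, Dia p is true, so p -> Dia p is true.
      At z: Dia s is true, p is true, so Dia s -> p is true.
Satisfying worlds: {u, v, w, x, y, z, t, m, n}

u, v, w, x, y, z, t, m, n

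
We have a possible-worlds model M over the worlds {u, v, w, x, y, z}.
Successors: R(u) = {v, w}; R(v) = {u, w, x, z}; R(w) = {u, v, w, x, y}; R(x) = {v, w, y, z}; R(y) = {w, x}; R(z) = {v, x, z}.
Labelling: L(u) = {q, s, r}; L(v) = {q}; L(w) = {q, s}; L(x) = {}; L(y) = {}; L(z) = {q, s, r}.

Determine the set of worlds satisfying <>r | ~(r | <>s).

v, w, x, z

Let φ = <>r | ~(r | <>s). Evaluate φ at each world:
  u (successors {v, w}): φ is false.
  v (successors {u, w, x, z}): φ is true.
  w (successors {u, v, w, x, y}): φ is true.
  x (successors {v, w, y, z}): φ is true.
  y (successors {w, x}): φ is false.
  z (successors {v, x, z}): φ is true.
For instance, at w:
  At w: <>r is true, ~(r | <>s) is false, so <>r | ~(r | <>s) is true.
    At w: <>r requires r at some successor in {u, v, w, x, y}.
      r holds at u, so <>r is true at w.
    At w: r | <>s is true, so ~(r | <>s) is false.
      At w: r is false, <>s is true, so r | <>s is true.
Satisfying worlds: {v, w, x, z}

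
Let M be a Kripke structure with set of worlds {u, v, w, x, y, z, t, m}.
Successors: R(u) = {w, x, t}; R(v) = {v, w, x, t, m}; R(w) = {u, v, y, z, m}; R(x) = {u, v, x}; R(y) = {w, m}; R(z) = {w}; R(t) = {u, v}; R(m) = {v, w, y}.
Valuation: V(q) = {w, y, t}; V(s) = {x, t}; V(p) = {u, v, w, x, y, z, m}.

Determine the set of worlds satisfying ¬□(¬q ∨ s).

Let φ = ¬□(¬q ∨ s). Evaluate φ at each world:
  u (successors {w, x, t}): φ is true.
  v (successors {v, w, x, t, m}): φ is true.
  w (successors {u, v, y, z, m}): φ is true.
  x (successors {u, v, x}): φ is false.
  y (successors {w, m}): φ is true.
  z (successors {w}): φ is true.
  t (successors {u, v}): φ is false.
  m (successors {v, w, y}): φ is true.
For instance, at w:
  At w: □(¬q ∨ s) is false, so ¬□(¬q ∨ s) is true.
    At w: □(¬q ∨ s) requires ¬q ∨ s at every successor {u, v, y, z, m}.
      ¬q ∨ s fails at y, so □(¬q ∨ s) is false at w.
Satisfying worlds: {u, v, w, y, z, m}

u, v, w, y, z, m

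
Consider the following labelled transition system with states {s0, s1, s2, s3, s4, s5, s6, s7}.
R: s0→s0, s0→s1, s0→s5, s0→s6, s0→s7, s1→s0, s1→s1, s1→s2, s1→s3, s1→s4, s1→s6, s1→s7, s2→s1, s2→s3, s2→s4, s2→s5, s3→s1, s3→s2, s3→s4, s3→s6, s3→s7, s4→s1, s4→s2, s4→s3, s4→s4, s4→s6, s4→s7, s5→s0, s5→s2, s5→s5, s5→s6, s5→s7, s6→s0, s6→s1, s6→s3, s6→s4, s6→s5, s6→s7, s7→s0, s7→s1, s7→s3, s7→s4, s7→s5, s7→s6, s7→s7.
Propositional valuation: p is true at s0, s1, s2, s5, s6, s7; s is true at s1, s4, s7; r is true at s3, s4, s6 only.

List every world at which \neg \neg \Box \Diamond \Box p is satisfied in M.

s0, s5

Let φ = \neg \neg \Box \Diamond \Box p. Evaluate φ at each world:
  s0 (successors {s0, s1, s5, s6, s7}): φ is true.
  s1 (successors {s0, s1, s2, s3, s4, s6, s7}): φ is false.
  s2 (successors {s1, s3, s4, s5}): φ is false.
  s3 (successors {s1, s2, s4, s6, s7}): φ is false.
  s4 (successors {s1, s2, s3, s4, s6, s7}): φ is false.
  s5 (successors {s0, s2, s5, s6, s7}): φ is true.
  s6 (successors {s0, s1, s3, s4, s5, s7}): φ is false.
  s7 (successors {s0, s1, s3, s4, s5, s6, s7}): φ is false.
For instance, at s2:
  At s2: \neg \Box \Diamond \Box p is true, so \neg \neg \Box \Diamond \Box p is false.
    At s2: \Box \Diamond \Box p is false, so \neg \Box \Diamond \Box p is true.
      At s2: \Box \Diamond \Box p requires \Diamond \Box p at every successor {s1, s3, s4, s5}.
        \Diamond \Box p fails at s3, so \Box \Diamond \Box p is false at s2.
Satisfying worlds: {s0, s5}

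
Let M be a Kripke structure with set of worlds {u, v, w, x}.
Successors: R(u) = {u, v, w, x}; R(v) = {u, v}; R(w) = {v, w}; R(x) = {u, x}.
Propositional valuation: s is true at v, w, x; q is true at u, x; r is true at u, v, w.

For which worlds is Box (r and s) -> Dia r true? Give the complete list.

u, v, w, x

Let φ = Box (r and s) -> Dia r. Evaluate φ at each world:
  u (successors {u, v, w, x}): φ is true.
  v (successors {u, v}): φ is true.
  w (successors {v, w}): φ is true.
  x (successors {u, x}): φ is true.
For instance, at u:
  At u: Box (r and s) is false, Dia r is true, so Box (r and s) -> Dia r is true.
    At u: Box (r and s) requires r and s at every successor {u, v, w, x}.
      r and s fails at u, so Box (r and s) is false at u.
    At u: Dia r requires r at some successor in {u, v, w, x}.
      r holds at u, so Dia r is true at u.
Satisfying worlds: {u, v, w, x}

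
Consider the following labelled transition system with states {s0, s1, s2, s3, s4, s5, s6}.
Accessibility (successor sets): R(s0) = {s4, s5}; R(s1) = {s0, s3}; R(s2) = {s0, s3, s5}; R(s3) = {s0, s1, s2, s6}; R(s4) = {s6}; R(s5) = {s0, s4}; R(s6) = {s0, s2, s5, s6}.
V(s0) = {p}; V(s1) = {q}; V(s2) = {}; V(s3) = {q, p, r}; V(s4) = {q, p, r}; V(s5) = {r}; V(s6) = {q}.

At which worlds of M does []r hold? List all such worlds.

s0

Recall that []ψ holds at a world iff ψ holds at every accessible world, and <>ψ holds iff ψ holds at some accessible world.
Let φ = []r. Evaluate φ at each world:
  s0 (successors {s4, s5}): φ is true.
  s1 (successors {s0, s3}): φ is false.
  s2 (successors {s0, s3, s5}): φ is false.
  s3 (successors {s0, s1, s2, s6}): φ is false.
  s4 (successors {s6}): φ is false.
  s5 (successors {s0, s4}): φ is false.
  s6 (successors {s0, s2, s5, s6}): φ is false.
For instance, at s0:
  At s0: []r requires r at every successor {s4, s5}.
    At s4: r is true.
    At s5: r is true.
  So []r is true at s0.
Satisfying worlds: {s0}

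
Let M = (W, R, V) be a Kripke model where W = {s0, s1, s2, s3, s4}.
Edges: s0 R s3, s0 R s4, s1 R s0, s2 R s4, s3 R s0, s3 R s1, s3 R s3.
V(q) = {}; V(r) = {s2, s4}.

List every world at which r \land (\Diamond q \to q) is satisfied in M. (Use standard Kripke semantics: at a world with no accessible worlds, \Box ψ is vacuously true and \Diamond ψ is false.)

Let φ = r \land (\Diamond q \to q). Evaluate φ at each world:
  s0 (successors {s3, s4}): φ is false.
  s1 (successors {s0}): φ is false.
  s2 (successors {s4}): φ is true.
  s3 (successors {s0, s1, s3}): φ is false.
  s4 (successors ∅): φ is true.
For instance, at s0:
  At s0: r is false, \Diamond q \to q is true, so r \land (\Diamond q \to q) is false.
    At s0: \Diamond q is false, q is false, so \Diamond q \to q is true.
      At s0: \Diamond q requires q at some successor in {s3, s4}.
        At s3: q is false.
        At s4: q is false.
      So \Diamond q is false at s0.
Satisfying worlds: {s2, s4}

s2, s4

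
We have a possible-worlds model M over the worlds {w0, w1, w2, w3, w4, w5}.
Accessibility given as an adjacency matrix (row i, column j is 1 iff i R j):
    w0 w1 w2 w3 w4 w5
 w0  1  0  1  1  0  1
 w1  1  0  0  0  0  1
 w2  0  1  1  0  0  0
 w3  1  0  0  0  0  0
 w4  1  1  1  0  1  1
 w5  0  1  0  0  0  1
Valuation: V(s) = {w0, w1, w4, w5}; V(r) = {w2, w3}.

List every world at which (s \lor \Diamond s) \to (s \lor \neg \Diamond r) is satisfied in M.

Recall that \Diamond ψ holds at a world iff ψ holds at some accessible world.
Let φ = (s \lor \Diamond s) \to (s \lor \neg \Diamond r). Evaluate φ at each world:
  w0 (successors {w0, w2, w3, w5}): φ is true.
  w1 (successors {w0, w5}): φ is true.
  w2 (successors {w1, w2}): φ is false.
  w3 (successors {w0}): φ is true.
  w4 (successors {w0, w1, w2, w4, w5}): φ is true.
  w5 (successors {w1, w5}): φ is true.
For instance, at w0:
  At w0: s \lor \Diamond s is true, s \lor \neg \Diamond r is true, so (s \lor \Diamond s) \to (s \lor \neg \Diamond r) is true.
    At w0: s is true, \Diamond s is true, so s \lor \Diamond s is true.
      At w0: \Diamond s requires s at some successor in {w0, w2, w3, w5}.
        s holds at w0, so \Diamond s is true at w0.
    At w0: s is true, \neg \Diamond r is false, so s \lor \neg \Diamond r is true.
      At w0: \Diamond r is true, so \neg \Diamond r is false.
Satisfying worlds: {w0, w1, w3, w4, w5}

w0, w1, w3, w4, w5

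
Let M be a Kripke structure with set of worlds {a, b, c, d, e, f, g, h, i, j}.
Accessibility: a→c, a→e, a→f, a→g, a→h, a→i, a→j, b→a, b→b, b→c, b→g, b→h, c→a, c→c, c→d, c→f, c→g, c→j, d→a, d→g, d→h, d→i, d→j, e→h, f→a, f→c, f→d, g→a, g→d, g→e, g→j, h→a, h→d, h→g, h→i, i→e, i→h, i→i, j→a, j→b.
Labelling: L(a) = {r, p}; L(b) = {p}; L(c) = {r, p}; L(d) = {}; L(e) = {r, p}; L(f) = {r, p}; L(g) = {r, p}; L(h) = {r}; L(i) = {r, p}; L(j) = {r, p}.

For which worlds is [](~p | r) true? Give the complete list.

Let φ = [](~p | r). Evaluate φ at each world:
  a (successors {c, e, f, g, h, i, j}): φ is true.
  b (successors {a, b, c, g, h}): φ is false.
  c (successors {a, c, d, f, g, j}): φ is true.
  d (successors {a, g, h, i, j}): φ is true.
  e (successors {h}): φ is true.
  f (successors {a, c, d}): φ is true.
  g (successors {a, d, e, j}): φ is true.
  h (successors {a, d, g, i}): φ is true.
  i (successors {e, h, i}): φ is true.
  j (successors {a, b}): φ is false.
For instance, at i:
  At i: [](~p | r) requires ~p | r at every successor {e, h, i}.
    At e: ~p | r is true.
    At h: ~p | r is true.
    At i: ~p | r is true.
  So [](~p | r) is true at i.
Satisfying worlds: {a, c, d, e, f, g, h, i}

a, c, d, e, f, g, h, i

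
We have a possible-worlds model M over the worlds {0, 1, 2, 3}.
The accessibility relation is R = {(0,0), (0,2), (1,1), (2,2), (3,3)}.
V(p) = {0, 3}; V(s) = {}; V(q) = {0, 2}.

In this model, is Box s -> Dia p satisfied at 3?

At 3: Box s is false, Dia p is true, so Box s -> Dia p is true.
  At 3: Box s requires s at every successor {3}.
    s fails at 3, so Box s is false at 3.
  At 3: Dia p requires p at some successor in {3}.
    p holds at 3, so Dia p is true at 3.

Yes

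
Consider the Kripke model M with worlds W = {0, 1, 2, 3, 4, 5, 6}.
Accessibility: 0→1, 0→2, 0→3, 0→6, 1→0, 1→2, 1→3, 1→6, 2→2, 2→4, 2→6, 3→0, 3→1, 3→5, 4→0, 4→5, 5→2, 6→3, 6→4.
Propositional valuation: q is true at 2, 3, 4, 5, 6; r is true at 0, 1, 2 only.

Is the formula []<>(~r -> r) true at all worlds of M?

Let φ = []<>(~r -> r). Evaluate φ at each world:
  0 (successors {1, 2, 3, 6}): φ is false.
  1 (successors {0, 2, 3, 6}): φ is false.
  2 (successors {2, 4, 6}): φ is false.
  3 (successors {0, 1, 5}): φ is true.
  4 (successors {0, 5}): φ is true.
  5 (successors {2}): φ is true.
  6 (successors {3, 4}): φ is true.
Detail at 0 (counterexample):
  At 0: []<>(~r -> r) requires <>(~r -> r) at every successor {1, 2, 3, 6}.
    <>(~r -> r) fails at 6, so []<>(~r -> r) is false at 0.
      At 6: <>(~r -> r) requires ~r -> r at some successor in {3, 4}.
        At 3: ~r -> r is false.
        At 4: ~r -> r is false.
      So <>(~r -> r) is false at 6.

No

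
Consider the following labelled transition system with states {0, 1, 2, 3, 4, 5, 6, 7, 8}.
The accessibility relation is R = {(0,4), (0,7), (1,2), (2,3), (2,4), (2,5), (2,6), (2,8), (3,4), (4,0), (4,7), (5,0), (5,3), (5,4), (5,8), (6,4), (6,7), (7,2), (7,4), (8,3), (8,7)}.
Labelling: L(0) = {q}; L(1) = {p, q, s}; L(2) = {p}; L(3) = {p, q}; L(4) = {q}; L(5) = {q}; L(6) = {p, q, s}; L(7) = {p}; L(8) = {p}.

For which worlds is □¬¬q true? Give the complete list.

3

Let φ = □¬¬q. Evaluate φ at each world:
  0 (successors {4, 7}): φ is false.
  1 (successors {2}): φ is false.
  2 (successors {3, 4, 5, 6, 8}): φ is false.
  3 (successors {4}): φ is true.
  4 (successors {0, 7}): φ is false.
  5 (successors {0, 3, 4, 8}): φ is false.
  6 (successors {4, 7}): φ is false.
  7 (successors {2, 4}): φ is false.
  8 (successors {3, 7}): φ is false.
For instance, at 0:
  At 0: □¬¬q requires ¬¬q at every successor {4, 7}.
    ¬¬q fails at 7, so □¬¬q is false at 0.
Satisfying worlds: {3}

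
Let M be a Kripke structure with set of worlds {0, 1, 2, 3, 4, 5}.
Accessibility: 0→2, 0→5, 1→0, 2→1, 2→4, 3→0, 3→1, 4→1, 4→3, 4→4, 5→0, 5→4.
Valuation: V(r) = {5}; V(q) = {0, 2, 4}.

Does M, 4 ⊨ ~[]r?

At 4: []r is false, so ~[]r is true.
  At 4: []r requires r at every successor {1, 3, 4}.
    r fails at 1, so []r is false at 4.

Yes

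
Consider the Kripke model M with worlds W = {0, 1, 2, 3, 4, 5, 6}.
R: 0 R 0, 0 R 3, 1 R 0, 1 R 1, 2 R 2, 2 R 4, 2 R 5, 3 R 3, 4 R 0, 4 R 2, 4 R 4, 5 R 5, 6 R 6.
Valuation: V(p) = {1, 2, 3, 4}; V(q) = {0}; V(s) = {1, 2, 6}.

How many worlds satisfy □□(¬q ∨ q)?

Recall that □ψ holds at a world iff ψ holds at every accessible world, and ◇ψ holds iff ψ holds at some accessible world.
Let φ = □□(¬q ∨ q). Evaluate φ at each world:
  0 (successors {0, 3}): φ is true.
  1 (successors {0, 1}): φ is true.
  2 (successors {2, 4, 5}): φ is true.
  3 (successors {3}): φ is true.
  4 (successors {0, 2, 4}): φ is true.
  5 (successors {5}): φ is true.
  6 (successors {6}): φ is true.
For instance, at 4:
  At 4: □□(¬q ∨ q) requires □(¬q ∨ q) at every successor {0, 2, 4}.
      At 0: □(¬q ∨ q) requires ¬q ∨ q at every successor {0, 3}.
        At 0: ¬q ∨ q is true.
        At 3: ¬q ∨ q is true.
      So □(¬q ∨ q) is true at 0.
      At 2: □(¬q ∨ q) requires ¬q ∨ q at every successor {2, 4, 5}.
        At 2: ¬q ∨ q is true.
        At 4: ¬q ∨ q is true.
        At 5: ¬q ∨ q is true.
      So □(¬q ∨ q) is true at 2.
      At 4: □(¬q ∨ q) requires ¬q ∨ q at every successor {0, 2, 4}.
        At 0: ¬q ∨ q is true.
        At 2: ¬q ∨ q is true.
        At 4: ¬q ∨ q is true.
      So □(¬q ∨ q) is true at 4.
  So □□(¬q ∨ q) is true at 4.
Satisfying worlds: {0, 1, 2, 3, 4, 5, 6}

7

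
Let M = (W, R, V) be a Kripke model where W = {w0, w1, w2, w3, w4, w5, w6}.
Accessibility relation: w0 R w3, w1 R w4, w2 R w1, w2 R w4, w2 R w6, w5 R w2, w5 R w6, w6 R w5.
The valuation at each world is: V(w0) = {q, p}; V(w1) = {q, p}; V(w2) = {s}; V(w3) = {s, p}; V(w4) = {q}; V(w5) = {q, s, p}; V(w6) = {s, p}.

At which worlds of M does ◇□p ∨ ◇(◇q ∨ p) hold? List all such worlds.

w0, w1, w2, w5, w6

Let φ = ◇□p ∨ ◇(◇q ∨ p). Evaluate φ at each world:
  w0 (successors {w3}): φ is true.
  w1 (successors {w4}): φ is true.
  w2 (successors {w1, w4, w6}): φ is true.
  w3 (successors ∅): φ is false.
  w4 (successors ∅): φ is false.
  w5 (successors {w2, w6}): φ is true.
  w6 (successors {w5}): φ is true.
For instance, at w0:
  At w0: ◇□p is true, ◇(◇q ∨ p) is true, so ◇□p ∨ ◇(◇q ∨ p) is true.
    At w0: ◇□p requires □p at some successor in {w3}.
      □p holds at w3, so ◇□p is true at w0.
    At w0: ◇(◇q ∨ p) requires ◇q ∨ p at some successor in {w3}.
      ◇q ∨ p holds at w3, so ◇(◇q ∨ p) is true at w0.
Satisfying worlds: {w0, w1, w2, w5, w6}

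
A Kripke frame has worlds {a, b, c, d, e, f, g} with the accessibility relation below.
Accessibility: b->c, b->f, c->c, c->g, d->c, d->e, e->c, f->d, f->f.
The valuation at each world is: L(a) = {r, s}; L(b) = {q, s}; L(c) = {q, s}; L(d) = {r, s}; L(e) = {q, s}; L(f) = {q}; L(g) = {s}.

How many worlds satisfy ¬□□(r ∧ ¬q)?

Let φ = ¬□□(r ∧ ¬q). Evaluate φ at each world:
  a (successors ∅): φ is false.
  b (successors {c, f}): φ is true.
  c (successors {c, g}): φ is true.
  d (successors {c, e}): φ is true.
  e (successors {c}): φ is true.
  f (successors {d, f}): φ is true.
  g (successors ∅): φ is false.
For instance, at c:
  At c: □□(r ∧ ¬q) is false, so ¬□□(r ∧ ¬q) is true.
    At c: □□(r ∧ ¬q) requires □(r ∧ ¬q) at every successor {c, g}.
      □(r ∧ ¬q) fails at c, so □□(r ∧ ¬q) is false at c.
Satisfying worlds: {b, c, d, e, f}

5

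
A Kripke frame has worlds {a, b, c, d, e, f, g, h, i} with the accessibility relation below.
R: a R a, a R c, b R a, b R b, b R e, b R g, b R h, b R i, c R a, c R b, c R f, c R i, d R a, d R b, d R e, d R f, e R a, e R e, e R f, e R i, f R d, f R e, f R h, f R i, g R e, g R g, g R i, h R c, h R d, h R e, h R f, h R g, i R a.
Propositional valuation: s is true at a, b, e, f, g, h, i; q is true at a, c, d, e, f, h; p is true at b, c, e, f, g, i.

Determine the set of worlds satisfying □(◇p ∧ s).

Let φ = □(◇p ∧ s). Evaluate φ at each world:
  a (successors {a, c}): φ is false.
  b (successors {a, b, e, g, h, i}): φ is false.
  c (successors {a, b, f, i}): φ is false.
  d (successors {a, b, e, f}): φ is true.
  e (successors {a, e, f, i}): φ is false.
  f (successors {d, e, h, i}): φ is false.
  g (successors {e, g, i}): φ is false.
  h (successors {c, d, e, f, g}): φ is false.
  i (successors {a}): φ is true.
For instance, at g:
  At g: □(◇p ∧ s) requires ◇p ∧ s at every successor {e, g, i}.
    ◇p ∧ s fails at i, so □(◇p ∧ s) is false at g.
      At i: ◇p is false, s is true, so ◇p ∧ s is false.
Satisfying worlds: {d, i}

d, i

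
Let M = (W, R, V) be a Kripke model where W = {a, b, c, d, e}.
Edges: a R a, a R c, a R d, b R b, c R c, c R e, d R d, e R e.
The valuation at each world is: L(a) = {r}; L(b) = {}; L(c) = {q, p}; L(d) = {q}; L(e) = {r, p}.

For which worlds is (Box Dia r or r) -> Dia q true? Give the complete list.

Let φ = (Box Dia r or r) -> Dia q. Evaluate φ at each world:
  a (successors {a, c, d}): φ is true.
  b (successors {b}): φ is true.
  c (successors {c, e}): φ is true.
  d (successors {d}): φ is true.
  e (successors {e}): φ is false.
For instance, at d:
  At d: Box Dia r or r is false, Dia q is true, so (Box Dia r or r) -> Dia q is true.
    At d: Box Dia r is false, r is false, so Box Dia r or r is false.
      At d: Box Dia r requires Dia r at every successor {d}.
        Dia r fails at d, so Box Dia r is false at d.
    At d: Dia q requires q at some successor in {d}.
      q holds at d, so Dia q is true at d.
Satisfying worlds: {a, b, c, d}

a, b, c, d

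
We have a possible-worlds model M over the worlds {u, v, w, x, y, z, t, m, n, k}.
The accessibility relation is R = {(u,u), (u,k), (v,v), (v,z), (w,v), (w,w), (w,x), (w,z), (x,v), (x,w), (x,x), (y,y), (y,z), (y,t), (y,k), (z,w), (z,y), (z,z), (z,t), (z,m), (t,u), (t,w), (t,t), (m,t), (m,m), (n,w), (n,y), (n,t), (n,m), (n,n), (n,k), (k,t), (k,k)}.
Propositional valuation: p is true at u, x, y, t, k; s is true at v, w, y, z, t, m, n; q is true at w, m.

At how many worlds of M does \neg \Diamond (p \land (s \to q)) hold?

3

Let φ = \neg \Diamond (p \land (s \to q)). Evaluate φ at each world:
  u (successors {u, k}): φ is false.
  v (successors {v, z}): φ is true.
  w (successors {v, w, x, z}): φ is false.
  x (successors {v, w, x}): φ is false.
  y (successors {y, z, t, k}): φ is false.
  z (successors {w, y, z, t, m}): φ is true.
  t (successors {u, w, t}): φ is false.
  m (successors {t, m}): φ is true.
  n (successors {w, y, t, m, n, k}): φ is false.
  k (successors {t, k}): φ is false.
For instance, at y:
  At y: \Diamond (p \land (s \to q)) is true, so \neg \Diamond (p \land (s \to q)) is false.
    At y: \Diamond (p \land (s \to q)) requires p \land (s \to q) at some successor in {y, z, t, k}.
      p \land (s \to q) holds at k, so \Diamond (p \land (s \to q)) is true at y.
Satisfying worlds: {v, z, m}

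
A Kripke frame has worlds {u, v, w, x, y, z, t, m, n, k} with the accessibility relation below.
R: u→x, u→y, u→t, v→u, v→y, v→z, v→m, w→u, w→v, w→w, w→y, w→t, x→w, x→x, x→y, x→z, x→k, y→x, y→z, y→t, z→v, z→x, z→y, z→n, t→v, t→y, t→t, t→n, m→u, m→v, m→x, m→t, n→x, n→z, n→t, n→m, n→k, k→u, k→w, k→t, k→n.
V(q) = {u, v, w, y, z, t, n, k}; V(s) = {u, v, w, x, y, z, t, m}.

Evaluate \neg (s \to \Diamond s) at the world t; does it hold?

At t: s \to \Diamond s is true, so \neg (s \to \Diamond s) is false.
  At t: s is true, \Diamond s is true, so s \to \Diamond s is true.
    At t: \Diamond s requires s at some successor in {v, y, t, n}.
      s holds at v, so \Diamond s is true at t.

No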